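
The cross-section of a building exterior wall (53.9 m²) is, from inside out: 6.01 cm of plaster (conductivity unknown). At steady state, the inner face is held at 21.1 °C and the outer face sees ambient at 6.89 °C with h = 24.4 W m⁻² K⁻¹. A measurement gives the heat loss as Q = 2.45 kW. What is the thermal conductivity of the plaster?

k = 0.221 W/m·K

ΣR = ΔT/Q = |21.1 − 6.89|/2450 = 0.005800 K/W
Known resistances:
  R_conv,out = 1/(hA) = 1/(24.4·53.9) = 7.604×10^-4 K/W
R_plaster = ΣR − ΣR_known = 0.005800 − 7.604×10^-4 = 0.005040 K/W
L/(kA) = 0.005040 ⇒ k = 0.0601/(0.005040·53.9) = 0.221 W/m·K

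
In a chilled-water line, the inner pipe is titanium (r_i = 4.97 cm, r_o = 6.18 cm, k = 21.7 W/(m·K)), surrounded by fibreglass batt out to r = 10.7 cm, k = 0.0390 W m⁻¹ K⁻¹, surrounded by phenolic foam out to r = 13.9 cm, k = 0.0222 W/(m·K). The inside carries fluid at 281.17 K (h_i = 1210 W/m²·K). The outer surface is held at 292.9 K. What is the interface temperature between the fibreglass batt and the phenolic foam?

Series thermal resistances, inner to outer:
  R'_conv,in = 1/(2πr h) = 1/(2π·0.0497·1210) = 0.002647 m·K/W
  R'_titanium = ln(0.0618/0.0497)/(2πk) = 0.2179/(2π·21.7) = 0.001598 m·K/W
  R'_fibreglass batt = ln(0.107/0.0618)/(2πk) = 0.5489/(2π·0.0390) = 2.240 m·K/W
  R'_phenolic foam = ln(0.139/0.107)/(2πk) = 0.2616/(2π·0.0222) = 1.876 m·K/W
ΣR = 0.002647 + 0.001598 + 2.240 + 1.876 = 4.120 m·K/W
Q' = ΔT/ΣR = (281.17 K − 292.9 K)/4.120 = -2.847 W/m
From the inner boundary to the fibreglass batt/phenolic foam interface, ΣR_partial = 2.244 m·K/W.
T_interface = T_in − Q'·ΣR_partial = 281.17 K − (-2.847)(2.244) = 287.6 K

T = 287.6 K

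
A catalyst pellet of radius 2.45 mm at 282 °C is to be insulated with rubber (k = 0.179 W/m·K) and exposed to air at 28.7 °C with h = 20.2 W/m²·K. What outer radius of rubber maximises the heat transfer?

For a sphere, r_cr = 2k_ins/h = 2·0.179/20.2 = 0.0177 m = 1.77 cm

r_cr = 1.77 cm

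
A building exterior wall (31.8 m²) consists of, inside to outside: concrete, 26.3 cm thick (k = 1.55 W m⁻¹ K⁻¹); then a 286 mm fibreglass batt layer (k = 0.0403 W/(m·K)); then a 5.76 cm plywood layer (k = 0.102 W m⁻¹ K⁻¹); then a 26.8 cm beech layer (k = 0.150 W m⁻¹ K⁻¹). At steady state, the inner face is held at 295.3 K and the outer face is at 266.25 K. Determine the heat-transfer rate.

Q = 96.0 W

Treat each layer as a resistance in series:
  R_concrete = L/(kA) = 0.263/(1.55·31.8) = 0.005336 K/W
  R_fibreglass batt = L/(kA) = 0.286/(0.0403·31.8) = 0.2232 K/W
  R_plywood = L/(kA) = 0.0576/(0.102·31.8) = 0.01776 K/W
  R_beech = L/(kA) = 0.268/(0.150·31.8) = 0.05618 K/W
ΣR = 0.005336 + 0.2232 + 0.01776 + 0.05618 = 0.3025 K/W
Q = ΔT/ΣR = (295.3 K − 266.25 K)/0.3025 = 96.0 W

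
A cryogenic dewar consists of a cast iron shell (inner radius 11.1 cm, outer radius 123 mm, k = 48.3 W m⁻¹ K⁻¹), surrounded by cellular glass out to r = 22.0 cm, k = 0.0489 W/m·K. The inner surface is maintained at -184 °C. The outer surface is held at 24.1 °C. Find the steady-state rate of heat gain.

Resistance network (inner→outer):
  R_cast iron = (1/0.111 − 1/0.123)/(4πk) = 0.8789/(4π·48.3) = 0.001448 K/W
  R_cellular glass = (1/0.123 − 1/0.220)/(4πk) = 3.585/(4π·0.0489) = 5.833 K/W
ΣR = 0.001448 + 5.833 = 5.834 K/W
Q = ΔT/ΣR = (-184 °C − 24.1 °C)/5.834 = -35.7 W
(Negative Q ⇒ heat flows inward; heat gain = 35.7 W.)

Q = 35.7 W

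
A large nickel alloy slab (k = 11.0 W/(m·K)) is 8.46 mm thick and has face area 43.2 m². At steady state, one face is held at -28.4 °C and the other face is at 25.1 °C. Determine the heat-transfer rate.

Q = 3010 kW

Q = kA·ΔT/L = 11.0 × 43.2 × |-28.4 °C − 25.1 °C| / 0.00846 = 3.01×10^6 W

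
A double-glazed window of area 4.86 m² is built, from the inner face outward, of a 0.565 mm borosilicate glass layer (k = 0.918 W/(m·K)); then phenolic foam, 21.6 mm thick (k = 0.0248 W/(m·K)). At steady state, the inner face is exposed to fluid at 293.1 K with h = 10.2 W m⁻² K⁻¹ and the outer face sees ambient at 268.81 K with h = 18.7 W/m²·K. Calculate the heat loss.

Treat each layer as a resistance in series:
  R_conv,in = 1/(hA) = 1/(10.2·4.86) = 0.02017 K/W
  R_borosilicate glass = L/(kA) = 5.65×10^-4/(0.918·4.86) = 1.266×10^-4 K/W
  R_phenolic foam = L/(kA) = 0.0216/(0.0248·4.86) = 0.1792 K/W
  R_conv,out = 1/(hA) = 1/(18.7·4.86) = 0.01100 K/W
ΣR = 0.02017 + 1.266×10^-4 + 0.1792 + 0.01100 = 0.2105 K/W
Q = ΔT/ΣR = (293.1 K − 268.81 K)/0.2105 = 115 W

Q = 115 W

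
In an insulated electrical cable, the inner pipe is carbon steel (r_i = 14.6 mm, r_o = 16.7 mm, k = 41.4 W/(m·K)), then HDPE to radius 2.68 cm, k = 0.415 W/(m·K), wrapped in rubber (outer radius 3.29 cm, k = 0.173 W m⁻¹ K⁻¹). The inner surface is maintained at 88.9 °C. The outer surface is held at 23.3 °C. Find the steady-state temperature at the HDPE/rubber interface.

Resistance network (inner→outer):
  R'_carbon steel = ln(0.0167/0.0146)/(2πk) = 0.1344/(2π·41.4) = 5.166×10^-4 m·K/W
  R'_HDPE = ln(0.0268/0.0167)/(2πk) = 0.4730/(2π·0.415) = 0.1814 m·K/W
  R'_rubber = ln(0.0329/0.0268)/(2πk) = 0.2051/(2π·0.173) = 0.1887 m·K/W
ΣR = 5.166×10^-4 + 0.1814 + 0.1887 = 0.3706 m·K/W
Q' = ΔT/ΣR = (88.9 °C − 23.3 °C)/0.3706 = 177.0 W/m
From the inner boundary to the HDPE/rubber interface, ΣR_partial = 0.1819 m·K/W.
T_interface = T_in − Q'·ΣR_partial = 88.9 °C − (177.0)(0.1819) = 56.7 °C

T = 56.7 °C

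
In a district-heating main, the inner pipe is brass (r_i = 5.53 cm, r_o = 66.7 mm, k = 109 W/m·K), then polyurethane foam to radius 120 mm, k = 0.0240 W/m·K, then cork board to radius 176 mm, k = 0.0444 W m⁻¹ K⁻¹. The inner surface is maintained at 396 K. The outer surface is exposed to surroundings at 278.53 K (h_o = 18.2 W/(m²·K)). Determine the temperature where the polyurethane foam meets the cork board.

Series thermal resistances, inner to outer:
  R'_brass = ln(0.0667/0.0553)/(2πk) = 0.1874/(2π·109) = 2.737×10^-4 m·K/W
  R'_polyurethane foam = ln(0.120/0.0667)/(2πk) = 0.5873/(2π·0.0240) = 3.895 m·K/W
  R'_cork board = ln(0.176/0.120)/(2πk) = 0.3830/(2π·0.0444) = 1.373 m·K/W
  R'_conv,out = 1/(2πr h) = 1/(2π·0.176·18.2) = 0.04969 m·K/W
ΣR = 2.737×10^-4 + 3.895 + 1.373 + 0.04969 = 5.318 m·K/W
Q' = ΔT/ΣR = (396 K − 278.53 K)/5.318 = 22.09 W/m
From the inner boundary to the polyurethane foam/cork board interface, ΣR_partial = 3.895 m·K/W.
T_interface = T_in − Q'·ΣR_partial = 396 K − (22.09)(3.895) = 310.0 K

T = 310.0 K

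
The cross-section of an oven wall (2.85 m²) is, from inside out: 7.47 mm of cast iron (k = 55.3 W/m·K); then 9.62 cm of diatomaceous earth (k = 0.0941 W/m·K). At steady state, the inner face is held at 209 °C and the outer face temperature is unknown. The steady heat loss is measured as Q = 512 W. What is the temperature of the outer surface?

Sum the resistances:
  R_cast iron = L/(kA) = 0.00747/(55.3·2.85) = 4.740×10^-5 K/W
  R_diatomaceous earth = L/(kA) = 0.0962/(0.0941·2.85) = 0.3587 K/W
ΣR = 0.3588 K/W
ΔT = Q·ΣR = 512 × 0.3588 = 183.7 K
Heat flows outward, so T_out = T_in − ΔT = 209 − 183.7 = 25.3 °C

T_out = 25.3 °C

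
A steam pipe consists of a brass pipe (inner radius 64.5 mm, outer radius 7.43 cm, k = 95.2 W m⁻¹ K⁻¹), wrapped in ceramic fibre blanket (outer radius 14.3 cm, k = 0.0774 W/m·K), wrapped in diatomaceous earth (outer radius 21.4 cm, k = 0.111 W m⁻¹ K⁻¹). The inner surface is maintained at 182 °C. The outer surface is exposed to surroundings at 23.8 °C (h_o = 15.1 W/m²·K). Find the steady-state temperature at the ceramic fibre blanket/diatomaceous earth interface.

Treat each layer as a resistance in series:
  R'_brass = ln(0.0743/0.0645)/(2πk) = 0.1414/(2π·95.2) = 2.365×10^-4 m·K/W
  R'_ceramic fibre blanket = ln(0.143/0.0743)/(2πk) = 0.6547/(2π·0.0774) = 1.346 m·K/W
  R'_diatomaceous earth = ln(0.214/0.143)/(2πk) = 0.4031/(2π·0.111) = 0.5780 m·K/W
  R'_conv,out = 1/(2πr h) = 1/(2π·0.214·15.1) = 0.04925 m·K/W
ΣR = 2.365×10^-4 + 1.346 + 0.5780 + 0.04925 = 1.973 m·K/W
Q' = ΔT/ΣR = (182 °C − 23.8 °C)/1.973 = 80.18 W/m
From the inner boundary to the ceramic fibre blanket/diatomaceous earth interface, ΣR_partial = 1.346 m·K/W.
T_interface = T_in − Q'·ΣR_partial = 182 °C − (80.18)(1.346) = 74.1 °C

T = 74.1 °C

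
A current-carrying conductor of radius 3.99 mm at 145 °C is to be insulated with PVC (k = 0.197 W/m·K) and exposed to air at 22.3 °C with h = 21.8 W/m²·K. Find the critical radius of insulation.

For a cylinder, r_cr = k_ins/h = 0.197/21.8 = 0.00904 m = 0.904 cm

r_cr = 0.904 cm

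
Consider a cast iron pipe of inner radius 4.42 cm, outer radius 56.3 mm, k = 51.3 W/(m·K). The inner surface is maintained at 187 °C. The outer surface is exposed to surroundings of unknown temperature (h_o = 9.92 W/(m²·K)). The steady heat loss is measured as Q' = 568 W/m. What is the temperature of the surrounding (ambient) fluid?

Series resistances:
  R'_cast iron = ln(0.0563/0.0442)/(2πk) = 0.2420/(2π·51.3) = 7.507×10^-4 m·K/W
  R'_conv,out = 1/(2πr h) = 1/(2π·0.0563·9.92) = 0.2850 m·K/W
ΣR = 0.2857 m·K/W
ΔT = Q'·ΣR = 568 × 0.2857 = 162.3 K
Heat flows outward, so T_out = T_in − ΔT = 187 − 162.3 = 24.7 °C

T_out = 24.7 °C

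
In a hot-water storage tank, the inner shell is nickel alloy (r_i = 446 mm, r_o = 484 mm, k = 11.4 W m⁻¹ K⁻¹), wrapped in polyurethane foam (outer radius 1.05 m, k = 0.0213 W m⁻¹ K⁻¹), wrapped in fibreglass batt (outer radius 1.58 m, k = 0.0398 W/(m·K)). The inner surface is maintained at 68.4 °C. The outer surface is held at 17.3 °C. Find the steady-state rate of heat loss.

Series thermal resistances, inner to outer:
  R_nickel alloy = (1/0.446 − 1/0.484)/(4πk) = 0.1760/(4π·11.4) = 0.001229 K/W
  R_polyurethane foam = (1/0.484 − 1/1.05)/(4πk) = 1.114/(4π·0.0213) = 4.161 K/W
  R_fibreglass batt = (1/1.05 − 1/1.58)/(4πk) = 0.3195/(4π·0.0398) = 0.6388 K/W
ΣR = 0.001229 + 4.161 + 0.6388 = 4.801 K/W
Q = ΔT/ΣR = (68.4 °C − 17.3 °C)/4.801 = 10.6 W

Q = 10.6 W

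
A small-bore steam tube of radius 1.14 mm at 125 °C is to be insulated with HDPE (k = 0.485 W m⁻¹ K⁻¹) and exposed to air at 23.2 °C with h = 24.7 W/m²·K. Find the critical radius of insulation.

For a cylinder, r_cr = k_ins/h = 0.485/24.7 = 0.0196 m = 1.96 cm

r_cr = 1.96 cm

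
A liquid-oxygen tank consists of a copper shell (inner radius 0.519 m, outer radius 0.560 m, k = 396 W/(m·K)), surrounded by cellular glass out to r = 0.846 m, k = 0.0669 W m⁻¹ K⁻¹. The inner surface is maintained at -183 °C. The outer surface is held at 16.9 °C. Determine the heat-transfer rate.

Resistance network (inner→outer):
  R_copper = (1/0.519 − 1/0.560)/(4πk) = 0.1411/(4π·396) = 2.835×10^-5 K/W
  R_cellular glass = (1/0.560 − 1/0.846)/(4πk) = 0.6037/(4π·0.0669) = 0.7181 K/W
ΣR = 2.835×10^-5 + 0.7181 = 0.7181 K/W
Q = ΔT/ΣR = (-183 °C − 16.9 °C)/0.7181 = -278 W
(Negative Q ⇒ heat flows inward; heat gain = 278 W.)

Q = 278 W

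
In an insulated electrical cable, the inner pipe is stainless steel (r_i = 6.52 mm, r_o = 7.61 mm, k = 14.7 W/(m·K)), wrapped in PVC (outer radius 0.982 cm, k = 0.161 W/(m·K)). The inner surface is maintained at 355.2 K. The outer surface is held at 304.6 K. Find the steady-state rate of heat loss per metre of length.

Q' = 199 W/m

Treat each layer as a resistance in series:
  R'_stainless steel = ln(0.00761/0.00652)/(2πk) = 0.1546/(2π·14.7) = 0.001674 m·K/W
  R'_PVC = ln(0.00982/0.00761)/(2πk) = 0.2550/(2π·0.161) = 0.2520 m·K/W
ΣR = 0.001674 + 0.2520 = 0.2537 m·K/W
Q' = ΔT/ΣR = (355.2 K − 304.6 K)/0.2537 = 199 W/m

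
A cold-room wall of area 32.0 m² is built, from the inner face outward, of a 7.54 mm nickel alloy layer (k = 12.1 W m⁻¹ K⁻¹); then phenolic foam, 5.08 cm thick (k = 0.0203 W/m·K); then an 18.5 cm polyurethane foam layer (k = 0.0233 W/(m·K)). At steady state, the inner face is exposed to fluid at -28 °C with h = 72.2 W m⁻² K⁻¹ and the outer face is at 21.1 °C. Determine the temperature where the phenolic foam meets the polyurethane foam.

T = -16.2 °C

Series thermal resistances, inner to outer:
  R_conv,in = 1/(hA) = 1/(72.2·32.0) = 4.328×10^-4 K/W
  R_nickel alloy = L/(kA) = 0.00754/(12.1·32.0) = 1.947×10^-5 K/W
  R_phenolic foam = L/(kA) = 0.0508/(0.0203·32.0) = 0.07820 K/W
  R_polyurethane foam = L/(kA) = 0.185/(0.0233·32.0) = 0.2481 K/W
ΣR = 4.328×10^-4 + 1.947×10^-5 + 0.07820 + 0.2481 = 0.3268 K/W
Q = ΔT/ΣR = (-28 °C − 21.1 °C)/0.3268 = -150.2 W
From the inner boundary to the phenolic foam/polyurethane foam interface, ΣR_partial = 0.07865 K/W.
T_interface = T_in − Q·ΣR_partial = -28 °C − (-150.2)(0.07865) = -16.2 °C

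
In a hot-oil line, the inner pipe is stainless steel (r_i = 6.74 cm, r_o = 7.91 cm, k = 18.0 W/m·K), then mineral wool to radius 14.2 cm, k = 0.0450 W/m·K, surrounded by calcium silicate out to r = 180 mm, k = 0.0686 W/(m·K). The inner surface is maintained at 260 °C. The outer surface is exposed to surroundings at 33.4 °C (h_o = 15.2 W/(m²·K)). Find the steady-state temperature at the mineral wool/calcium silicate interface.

Series thermal resistances, inner to outer:
  R'_stainless steel = ln(0.0791/0.0674)/(2πk) = 0.1601/(2π·18.0) = 0.001415 m·K/W
  R'_mineral wool = ln(0.142/0.0791)/(2πk) = 0.5851/(2π·0.0450) = 2.069 m·K/W
  R'_calcium silicate = ln(0.180/0.142)/(2πk) = 0.2371/(2π·0.0686) = 0.5502 m·K/W
  R'_conv,out = 1/(2πr h) = 1/(2π·0.180·15.2) = 0.05817 m·K/W
ΣR = 0.001415 + 2.069 + 0.5502 + 0.05817 = 2.679 m·K/W
Q' = ΔT/ΣR = (260 °C − 33.4 °C)/2.679 = 84.58 W/m
From the inner boundary to the mineral wool/calcium silicate interface, ΣR_partial = 2.070 m·K/W.
T_interface = T_in − Q'·ΣR_partial = 260 °C − (84.58)(2.070) = 84.9 °C

T = 84.9 °C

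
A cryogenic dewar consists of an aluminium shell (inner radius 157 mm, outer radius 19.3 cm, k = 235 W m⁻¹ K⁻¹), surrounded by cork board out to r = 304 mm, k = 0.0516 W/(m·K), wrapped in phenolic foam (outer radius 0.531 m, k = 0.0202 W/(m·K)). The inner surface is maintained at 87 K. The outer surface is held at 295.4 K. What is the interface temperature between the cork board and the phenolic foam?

Treat each layer as a resistance in series:
  R_aluminium = (1/0.157 − 1/0.193)/(4πk) = 1.188/(4π·235) = 4.023×10^-4 K/W
  R_cork board = (1/0.193 − 1/0.304)/(4πk) = 1.892/(4π·0.0516) = 2.918 K/W
  R_phenolic foam = (1/0.304 − 1/0.531)/(4πk) = 1.406/(4π·0.0202) = 5.540 K/W
ΣR = 4.023×10^-4 + 2.918 + 5.540 = 8.458 K/W
Q = ΔT/ΣR = (87 K − 295.4 K)/8.458 = -24.64 W
From the inner boundary to the cork board/phenolic foam interface, ΣR_partial = 2.918 K/W.
T_interface = T_in − Q·ΣR_partial = 87 K − (-24.64)(2.918) = 159 K

T = 159 K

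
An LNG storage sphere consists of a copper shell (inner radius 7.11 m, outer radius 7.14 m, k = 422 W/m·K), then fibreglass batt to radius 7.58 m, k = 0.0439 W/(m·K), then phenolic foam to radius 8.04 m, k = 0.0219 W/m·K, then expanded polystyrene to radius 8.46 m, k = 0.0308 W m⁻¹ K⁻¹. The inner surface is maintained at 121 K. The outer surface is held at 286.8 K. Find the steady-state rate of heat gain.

Treat each layer as a resistance in series:
  R_copper = (1/7.11 − 1/7.14)/(4πk) = 5.910×10^-4/(4π·422) = 1.114×10^-7 K/W
  R_fibreglass batt = (1/7.14 − 1/7.58)/(4πk) = 0.008130/(4π·0.0439) = 0.01474 K/W
  R_phenolic foam = (1/7.58 − 1/8.04)/(4πk) = 0.007548/(4π·0.0219) = 0.02743 K/W
  R_expanded polystyrene = (1/8.04 − 1/8.46)/(4πk) = 0.006175/(4π·0.0308) = 0.01595 K/W
ΣR = 1.114×10^-7 + 0.01474 + 0.02743 + 0.01595 = 0.05812 K/W
Q = ΔT/ΣR = (121 K − 286.8 K)/0.05812 = -2850 W
(Negative Q ⇒ heat flows inward; heat gain = 2850 W.)

Q = 2850 W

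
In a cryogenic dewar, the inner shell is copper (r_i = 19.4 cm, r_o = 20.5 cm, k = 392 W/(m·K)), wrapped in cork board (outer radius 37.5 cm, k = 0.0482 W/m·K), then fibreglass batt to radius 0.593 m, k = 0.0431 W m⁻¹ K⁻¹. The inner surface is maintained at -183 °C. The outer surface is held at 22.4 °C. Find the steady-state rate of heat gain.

Treat each layer as a resistance in series:
  R_copper = (1/0.194 − 1/0.205)/(4πk) = 0.2766/(4π·392) = 5.615×10^-5 K/W
  R_cork board = (1/0.205 − 1/0.375)/(4πk) = 2.211/(4π·0.0482) = 3.651 K/W
  R_fibreglass batt = (1/0.375 − 1/0.593)/(4πk) = 0.9803/(4π·0.0431) = 1.810 K/W
ΣR = 5.615×10^-5 + 3.651 + 1.810 = 5.461 K/W
Q = ΔT/ΣR = (-183 °C − 22.4 °C)/5.461 = -37.6 W
(Negative Q ⇒ heat flows inward; heat gain = 37.6 W.)

Q = 37.6 W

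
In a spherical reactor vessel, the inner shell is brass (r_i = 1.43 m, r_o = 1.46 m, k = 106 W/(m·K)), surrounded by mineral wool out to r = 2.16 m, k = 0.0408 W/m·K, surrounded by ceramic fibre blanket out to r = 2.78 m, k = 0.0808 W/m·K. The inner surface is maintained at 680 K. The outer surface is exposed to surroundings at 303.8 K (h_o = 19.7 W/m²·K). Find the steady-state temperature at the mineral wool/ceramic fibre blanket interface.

T = 376 K

Treat each layer as a resistance in series:
  R_brass = (1/1.43 − 1/1.46)/(4πk) = 0.01437/(4π·106) = 1.079×10^-5 K/W
  R_mineral wool = (1/1.46 − 1/2.16)/(4πk) = 0.2220/(4π·0.0408) = 0.4329 K/W
  R_ceramic fibre blanket = (1/2.16 − 1/2.78)/(4πk) = 0.1033/(4π·0.0808) = 0.1017 K/W
  R_conv,out = 1/(4πr²h) = 1/(4π·2.78²·19.7) = 5.227×10^-4 K/W
ΣR = 1.079×10^-5 + 0.4329 + 0.1017 + 5.227×10^-4 = 0.5351 K/W
Q = ΔT/ΣR = (680 K − 303.8 K)/0.5351 = 703.0 W
From the inner boundary to the mineral wool/ceramic fibre blanket interface, ΣR_partial = 0.4329 K/W.
T_interface = T_in − Q·ΣR_partial = 680 K − (703.0)(0.4329) = 376 K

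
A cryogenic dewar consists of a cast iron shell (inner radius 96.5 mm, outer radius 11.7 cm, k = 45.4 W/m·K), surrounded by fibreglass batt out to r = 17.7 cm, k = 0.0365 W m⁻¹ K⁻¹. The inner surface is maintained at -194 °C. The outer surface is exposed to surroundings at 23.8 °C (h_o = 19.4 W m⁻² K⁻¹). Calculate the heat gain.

Resistance network (inner→outer):
  R_cast iron = (1/0.0965 − 1/0.117)/(4πk) = 1.816/(4π·45.4) = 0.003183 K/W
  R_fibreglass batt = (1/0.117 − 1/0.177)/(4πk) = 2.897/(4π·0.0365) = 6.317 K/W
  R_conv,out = 1/(4πr²h) = 1/(4π·0.177²·19.4) = 0.1309 K/W
ΣR = 0.003183 + 6.317 + 0.1309 = 6.451 K/W
Q = ΔT/ΣR = (-194 °C − 23.8 °C)/6.451 = -33.8 W
(Negative Q ⇒ heat flows inward; heat gain = 33.8 W.)

Q = 33.8 W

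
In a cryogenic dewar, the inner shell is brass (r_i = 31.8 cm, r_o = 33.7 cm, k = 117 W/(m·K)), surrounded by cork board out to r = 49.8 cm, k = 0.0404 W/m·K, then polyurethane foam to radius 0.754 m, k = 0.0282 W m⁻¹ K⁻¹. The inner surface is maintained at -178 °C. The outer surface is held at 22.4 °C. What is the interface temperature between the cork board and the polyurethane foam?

T = -78.7 °C

Treat each layer as a resistance in series:
  R_brass = (1/0.318 − 1/0.337)/(4πk) = 0.1773/(4π·117) = 1.206×10^-4 K/W
  R_cork board = (1/0.337 − 1/0.498)/(4πk) = 0.9593/(4π·0.0404) = 1.890 K/W
  R_polyurethane foam = (1/0.498 − 1/0.754)/(4πk) = 0.6818/(4π·0.0282) = 1.924 K/W
ΣR = 1.206×10^-4 + 1.890 + 1.924 = 3.814 K/W
Q = ΔT/ΣR = (-178 °C − 22.4 °C)/3.814 = -52.54 W
From the inner boundary to the cork board/polyurethane foam interface, ΣR_partial = 1.890 K/W.
T_interface = T_in − Q·ΣR_partial = -178 °C − (-52.54)(1.890) = -78.7 °C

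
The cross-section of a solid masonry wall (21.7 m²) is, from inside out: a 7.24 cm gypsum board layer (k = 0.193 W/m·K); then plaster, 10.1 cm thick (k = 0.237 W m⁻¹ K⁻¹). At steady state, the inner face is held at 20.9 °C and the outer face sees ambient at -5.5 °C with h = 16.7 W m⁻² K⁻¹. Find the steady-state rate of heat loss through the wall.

Q = 665 W

Series thermal resistances, inner to outer:
  R_gypsum board = L/(kA) = 0.0724/(0.193·21.7) = 0.01729 K/W
  R_plaster = L/(kA) = 0.101/(0.237·21.7) = 0.01964 K/W
  R_conv,out = 1/(hA) = 1/(16.7·21.7) = 0.002759 K/W
ΣR = 0.01729 + 0.01964 + 0.002759 = 0.03969 K/W
Q = ΔT/ΣR = (20.9 °C − -5.5 °C)/0.03969 = 665 W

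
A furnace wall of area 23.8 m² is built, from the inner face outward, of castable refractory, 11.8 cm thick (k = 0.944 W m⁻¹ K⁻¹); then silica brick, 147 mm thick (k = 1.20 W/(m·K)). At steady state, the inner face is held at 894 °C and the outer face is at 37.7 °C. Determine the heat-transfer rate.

Treat each layer as a resistance in series:
  R_castable refractory = L/(kA) = 0.118/(0.944·23.8) = 0.005252 K/W
  R_silica brick = L/(kA) = 0.147/(1.20·23.8) = 0.005147 K/W
ΣR = 0.005252 + 0.005147 = 0.01040 K/W
Q = ΔT/ΣR = (894 °C − 37.7 °C)/0.01040 = 82300 W

Q = 82300 W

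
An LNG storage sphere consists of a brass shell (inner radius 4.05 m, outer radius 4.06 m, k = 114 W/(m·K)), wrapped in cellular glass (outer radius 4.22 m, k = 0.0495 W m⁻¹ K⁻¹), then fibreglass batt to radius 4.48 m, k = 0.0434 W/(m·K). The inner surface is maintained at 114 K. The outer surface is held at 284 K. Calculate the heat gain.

Q = 4230 W

Series thermal resistances, inner to outer:
  R_brass = (1/4.05 − 1/4.06)/(4πk) = 6.082×10^-4/(4π·114) = 4.245×10^-7 K/W
  R_cellular glass = (1/4.06 − 1/4.22)/(4πk) = 0.009339/(4π·0.0495) = 0.01501 K/W
  R_fibreglass batt = (1/4.22 − 1/4.48)/(4πk) = 0.01375/(4π·0.0434) = 0.02522 K/W
ΣR = 4.245×10^-7 + 0.01501 + 0.02522 = 0.04023 K/W
Q = ΔT/ΣR = (114 K − 284 K)/0.04023 = -4230 W
(Negative Q ⇒ heat flows inward; heat gain = 4230 W.)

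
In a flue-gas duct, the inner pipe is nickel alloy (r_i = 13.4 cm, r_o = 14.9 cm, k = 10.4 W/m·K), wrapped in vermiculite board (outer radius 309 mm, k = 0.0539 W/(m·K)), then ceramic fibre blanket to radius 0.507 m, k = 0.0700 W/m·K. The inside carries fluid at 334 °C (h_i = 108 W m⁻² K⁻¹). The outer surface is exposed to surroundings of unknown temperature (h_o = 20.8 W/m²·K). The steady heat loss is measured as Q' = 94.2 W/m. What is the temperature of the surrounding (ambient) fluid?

T_out = 22.5 °C

Series resistances:
  R'_conv,in = 1/(2πr h) = 1/(2π·0.134·108) = 0.01100 m·K/W
  R'_nickel alloy = ln(0.149/0.134)/(2πk) = 0.1061/(2π·10.4) = 0.001624 m·K/W
  R'_vermiculite board = ln(0.309/0.149)/(2πk) = 0.7294/(2π·0.0539) = 2.154 m·K/W
  R'_ceramic fibre blanket = ln(0.507/0.309)/(2πk) = 0.4952/(2π·0.0700) = 1.126 m·K/W
  R'_conv,out = 1/(2πr h) = 1/(2π·0.507·20.8) = 0.01509 m·K/W
ΣR = 3.307 m·K/W
ΔT = Q'·ΣR = 94.2 × 3.307 = 311.5 K
Heat flows outward, so T_out = T_in − ΔT = 334 − 311.5 = 22.5 °C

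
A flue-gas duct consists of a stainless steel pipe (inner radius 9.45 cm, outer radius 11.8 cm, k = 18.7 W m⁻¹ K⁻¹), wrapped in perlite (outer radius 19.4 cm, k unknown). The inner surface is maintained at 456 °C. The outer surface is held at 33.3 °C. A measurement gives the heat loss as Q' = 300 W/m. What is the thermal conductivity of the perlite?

k = 0.0562 W/m·K

ΣR = ΔT/Q' = |456 − 33.3|/300 = 1.409 m·K/W
Known resistances:
  R'_stainless steel = ln(0.118/0.0945)/(2πk) = 0.2221/(2π·18.7) = 0.001890 m·K/W
R_perlite = ΣR − ΣR_known = 1.409 − 0.001890 = 1.407 m·K/W
ln(r₂/r₁)/(2πk) = 1.407 ⇒ k = 0.4972/(2π·1.407) = 0.0562 W/m·K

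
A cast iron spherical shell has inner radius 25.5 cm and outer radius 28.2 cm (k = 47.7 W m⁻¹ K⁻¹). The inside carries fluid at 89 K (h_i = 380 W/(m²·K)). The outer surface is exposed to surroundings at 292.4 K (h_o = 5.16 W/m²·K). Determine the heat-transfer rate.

Q = 1030 W

Resistance network (inner→outer):
  R_conv,in = 1/(4πr²h) = 1/(4π·0.255²·380) = 0.003221 K/W
  R_cast iron = (1/0.255 − 1/0.282)/(4πk) = 0.3755/(4π·47.7) = 6.264×10^-4 K/W
  R_conv,out = 1/(4πr²h) = 1/(4π·0.282²·5.16) = 0.1939 K/W
ΣR = 0.003221 + 6.264×10^-4 + 0.1939 = 0.1977 K/W
Q = ΔT/ΣR = (89 K − 292.4 K)/0.1977 = -1030 W
(Negative Q ⇒ heat flows inward; heat gain = 1030 W.)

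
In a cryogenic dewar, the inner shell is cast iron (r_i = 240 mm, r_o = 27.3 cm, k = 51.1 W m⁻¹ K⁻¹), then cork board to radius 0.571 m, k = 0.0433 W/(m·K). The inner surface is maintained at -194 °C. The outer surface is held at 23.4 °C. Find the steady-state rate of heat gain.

Q = 61.9 W

Treat each layer as a resistance in series:
  R_cast iron = (1/0.240 − 1/0.273)/(4πk) = 0.5037/(4π·51.1) = 7.843×10^-4 K/W
  R_cork board = (1/0.273 − 1/0.571)/(4πk) = 1.912/(4π·0.0433) = 3.513 K/W
ΣR = 7.843×10^-4 + 3.513 = 3.514 K/W
Q = ΔT/ΣR = (-194 °C − 23.4 °C)/3.514 = -61.9 W
(Negative Q ⇒ heat flows inward; heat gain = 61.9 W.)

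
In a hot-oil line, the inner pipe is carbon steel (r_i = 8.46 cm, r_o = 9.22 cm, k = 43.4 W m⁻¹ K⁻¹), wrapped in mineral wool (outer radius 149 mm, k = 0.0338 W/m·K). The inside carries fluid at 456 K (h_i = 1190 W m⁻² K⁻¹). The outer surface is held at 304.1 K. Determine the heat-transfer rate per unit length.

Resistance network (inner→outer):
  R'_conv,in = 1/(2πr h) = 1/(2π·0.0846·1190) = 0.001581 m·K/W
  R'_carbon steel = ln(0.0922/0.0846)/(2πk) = 0.08603/(2π·43.4) = 3.155×10^-4 m·K/W
  R'_mineral wool = ln(0.149/0.0922)/(2πk) = 0.4800/(2π·0.0338) = 2.260 m·K/W
ΣR = 0.001581 + 3.155×10^-4 + 2.260 = 2.262 m·K/W
Q' = ΔT/ΣR = (456 K − 304.1 K)/2.262 = 67.2 W/m

Q' = 67.2 W/m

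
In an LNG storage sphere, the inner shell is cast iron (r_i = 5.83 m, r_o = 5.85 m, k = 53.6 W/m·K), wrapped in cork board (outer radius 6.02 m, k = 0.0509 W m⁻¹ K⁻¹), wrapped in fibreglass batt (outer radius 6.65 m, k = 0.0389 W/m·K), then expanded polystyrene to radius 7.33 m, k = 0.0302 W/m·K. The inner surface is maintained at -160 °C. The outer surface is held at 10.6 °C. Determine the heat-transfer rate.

Q = 2.23 kW

Resistance network (inner→outer):
  R_cast iron = (1/5.83 − 1/5.85)/(4πk) = 5.864×10^-4/(4π·53.6) = 8.706×10^-7 K/W
  R_cork board = (1/5.85 − 1/6.02)/(4πk) = 0.004827/(4π·0.0509) = 0.007547 K/W
  R_fibreglass batt = (1/6.02 − 1/6.65)/(4πk) = 0.01574/(4π·0.0389) = 0.03219 K/W
  R_expanded polystyrene = (1/6.65 − 1/7.33)/(4πk) = 0.01395/(4π·0.0302) = 0.03676 K/W
ΣR = 8.706×10^-7 + 0.007547 + 0.03219 + 0.03676 = 0.07650 K/W
Q = ΔT/ΣR = (-160 °C − 10.6 °C)/0.07650 = -2230 W
(Negative Q ⇒ heat flows inward; heat gain = 2230 W.)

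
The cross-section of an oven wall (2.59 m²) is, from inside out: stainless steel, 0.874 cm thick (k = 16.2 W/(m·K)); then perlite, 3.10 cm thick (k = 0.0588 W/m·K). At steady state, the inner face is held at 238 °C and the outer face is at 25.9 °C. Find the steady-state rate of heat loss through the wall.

Resistance network (inner→outer):
  R_stainless steel = L/(kA) = 0.00874/(16.2·2.59) = 2.083×10^-4 K/W
  R_perlite = L/(kA) = 0.0310/(0.0588·2.59) = 0.2036 K/W
ΣR = 2.083×10^-4 + 0.2036 = 0.2038 K/W
Q = ΔT/ΣR = (238 °C − 25.9 °C)/0.2038 = 1040 W

Q = 1040 W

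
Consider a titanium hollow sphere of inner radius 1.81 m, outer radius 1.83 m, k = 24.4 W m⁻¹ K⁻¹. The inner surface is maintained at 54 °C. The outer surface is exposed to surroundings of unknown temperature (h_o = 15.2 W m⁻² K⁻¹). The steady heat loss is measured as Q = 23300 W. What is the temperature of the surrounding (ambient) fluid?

T_out = 17.1 °C

Sum the resistances:
  R_titanium = (1/1.81 − 1/1.83)/(4πk) = 0.006038/(4π·24.4) = 1.969×10^-5 K/W
  R_conv,out = 1/(4πr²h) = 1/(4π·1.83²·15.2) = 0.001563 K/W
ΣR = 0.001583 K/W
ΔT = Q·ΣR = 23300 × 0.001583 = 36.88 K
Heat flows outward, so T_out = T_in − ΔT = 54 − 36.88 = 17.1 °C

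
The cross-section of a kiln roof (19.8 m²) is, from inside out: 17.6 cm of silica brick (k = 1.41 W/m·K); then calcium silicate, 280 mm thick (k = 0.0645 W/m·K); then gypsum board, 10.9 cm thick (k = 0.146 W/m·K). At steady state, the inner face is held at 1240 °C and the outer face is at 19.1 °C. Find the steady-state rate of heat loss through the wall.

Q = 4640 W

Treat each layer as a resistance in series:
  R_silica brick = L/(kA) = 0.176/(1.41·19.8) = 0.006304 K/W
  R_calcium silicate = L/(kA) = 0.280/(0.0645·19.8) = 0.2192 K/W
  R_gypsum board = L/(kA) = 0.109/(0.146·19.8) = 0.03771 K/W
ΣR = 0.006304 + 0.2192 + 0.03771 = 0.2632 K/W
Q = ΔT/ΣR = (1240 °C − 19.1 °C)/0.2632 = 4640 W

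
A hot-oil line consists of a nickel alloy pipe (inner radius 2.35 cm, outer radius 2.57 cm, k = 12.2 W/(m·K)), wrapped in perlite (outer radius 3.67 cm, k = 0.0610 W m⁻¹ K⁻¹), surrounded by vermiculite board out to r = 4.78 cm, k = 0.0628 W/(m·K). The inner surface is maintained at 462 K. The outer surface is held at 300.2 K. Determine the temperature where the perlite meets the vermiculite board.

Resistance network (inner→outer):
  R'_nickel alloy = ln(0.0257/0.0235)/(2πk) = 0.08949/(2π·12.2) = 0.001167 m·K/W
  R'_perlite = ln(0.0367/0.0257)/(2πk) = 0.3563/(2π·0.0610) = 0.9296 m·K/W
  R'_vermiculite board = ln(0.0478/0.0367)/(2πk) = 0.2642/(2π·0.0628) = 0.6697 m·K/W
ΣR = 0.001167 + 0.9296 + 0.6697 = 1.600 m·K/W
Q' = ΔT/ΣR = (462 K − 300.2 K)/1.600 = 101.1 W/m
From the inner boundary to the perlite/vermiculite board interface, ΣR_partial = 0.9308 m·K/W.
T_interface = T_in − Q'·ΣR_partial = 462 K − (101.1)(0.9308) = 367.9 K

T = 367.9 K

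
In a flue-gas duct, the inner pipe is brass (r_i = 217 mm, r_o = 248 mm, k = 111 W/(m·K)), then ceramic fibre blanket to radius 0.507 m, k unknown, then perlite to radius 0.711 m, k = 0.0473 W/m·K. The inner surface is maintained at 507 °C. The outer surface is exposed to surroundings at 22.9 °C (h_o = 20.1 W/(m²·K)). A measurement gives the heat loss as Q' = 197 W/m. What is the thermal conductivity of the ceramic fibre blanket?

ΣR = ΔT/Q' = |507 − 22.9|/197 = 2.457 m·K/W
Known resistances:
  R'_brass = ln(0.248/0.217)/(2πk) = 0.1335/(2π·111) = 1.915×10^-4 m·K/W
  R'_perlite = ln(0.711/0.507)/(2πk) = 0.3382/(2π·0.0473) = 1.138 m·K/W
  R'_conv,out = 1/(2πr h) = 1/(2π·0.711·20.1) = 0.01114 m·K/W
R_ceramic fibre blanket = ΣR − ΣR_known = 2.457 − 1.149 = 1.308 m·K/W
ln(r₂/r₁)/(2πk) = 1.308 ⇒ k = 0.7151/(2π·1.308) = 0.0870 W/m·K

k = 0.0870 W/m·K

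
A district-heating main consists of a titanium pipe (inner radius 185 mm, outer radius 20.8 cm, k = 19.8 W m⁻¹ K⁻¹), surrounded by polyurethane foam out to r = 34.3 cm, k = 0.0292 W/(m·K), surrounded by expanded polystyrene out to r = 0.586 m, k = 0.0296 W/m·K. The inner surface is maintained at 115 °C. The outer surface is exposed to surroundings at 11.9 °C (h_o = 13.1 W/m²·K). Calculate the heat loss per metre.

Q' = 18.3 W/m

Series thermal resistances, inner to outer:
  R'_titanium = ln(0.208/0.185)/(2πk) = 0.1172/(2π·19.8) = 9.419×10^-4 m·K/W
  R'_polyurethane foam = ln(0.343/0.208)/(2πk) = 0.5002/(2π·0.0292) = 2.726 m·K/W
  R'_expanded polystyrene = ln(0.586/0.343)/(2πk) = 0.5356/(2π·0.0296) = 2.880 m·K/W
  R'_conv,out = 1/(2πr h) = 1/(2π·0.586·13.1) = 0.02073 m·K/W
ΣR = 9.419×10^-4 + 2.726 + 2.880 + 0.02073 = 5.628 m·K/W
Q' = ΔT/ΣR = (115 °C − 11.9 °C)/5.628 = 18.3 W/m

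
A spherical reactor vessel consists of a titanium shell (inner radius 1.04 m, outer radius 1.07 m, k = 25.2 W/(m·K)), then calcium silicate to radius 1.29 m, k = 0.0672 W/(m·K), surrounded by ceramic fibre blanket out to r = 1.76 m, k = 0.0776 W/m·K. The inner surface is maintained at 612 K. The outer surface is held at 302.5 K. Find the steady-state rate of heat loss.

Q = 772 W

Treat each layer as a resistance in series:
  R_titanium = (1/1.04 − 1/1.07)/(4πk) = 0.02696/(4π·25.2) = 8.513×10^-5 K/W
  R_calcium silicate = (1/1.07 − 1/1.29)/(4πk) = 0.1594/(4π·0.0672) = 0.1887 K/W
  R_ceramic fibre blanket = (1/1.29 − 1/1.76)/(4πk) = 0.2070/(4π·0.0776) = 0.2123 K/W
ΣR = 8.513×10^-5 + 0.1887 + 0.2123 = 0.4011 K/W
Q = ΔT/ΣR = (612 K − 302.5 K)/0.4011 = 772 W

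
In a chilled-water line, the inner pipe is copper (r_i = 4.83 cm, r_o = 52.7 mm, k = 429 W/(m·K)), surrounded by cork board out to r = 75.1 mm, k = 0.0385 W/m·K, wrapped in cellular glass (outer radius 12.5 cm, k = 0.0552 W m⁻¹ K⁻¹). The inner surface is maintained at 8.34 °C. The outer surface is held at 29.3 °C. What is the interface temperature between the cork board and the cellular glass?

Treat each layer as a resistance in series:
  R'_copper = ln(0.0527/0.0483)/(2πk) = 0.08718/(2π·429) = 3.234×10^-5 m·K/W
  R'_cork board = ln(0.0751/0.0527)/(2πk) = 0.3542/(2π·0.0385) = 1.464 m·K/W
  R'_cellular glass = ln(0.125/0.0751)/(2πk) = 0.5095/(2π·0.0552) = 1.469 m·K/W
ΣR = 3.234×10^-5 + 1.464 + 1.469 = 2.933 m·K/W
Q' = ΔT/ΣR = (8.34 °C − 29.3 °C)/2.933 = -7.146 W/m
From the inner boundary to the cork board/cellular glass interface, ΣR_partial = 1.464 m·K/W.
T_interface = T_in − Q'·ΣR_partial = 8.34 °C − (-7.146)(1.464) = 18.8 °C

T = 18.8 °C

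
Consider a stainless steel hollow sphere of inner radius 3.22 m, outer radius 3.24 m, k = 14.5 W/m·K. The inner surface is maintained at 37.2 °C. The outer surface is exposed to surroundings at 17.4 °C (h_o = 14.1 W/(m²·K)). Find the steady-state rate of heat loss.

Resistance network (inner→outer):
  R_stainless steel = (1/3.22 − 1/3.24)/(4πk) = 0.001917/(4π·14.5) = 1.052×10^-5 K/W
  R_conv,out = 1/(4πr²h) = 1/(4π·3.24²·14.1) = 5.376×10^-4 K/W
ΣR = 1.052×10^-5 + 5.376×10^-4 = 5.481×10^-4 K/W
Q = ΔT/ΣR = (37.2 °C − 17.4 °C)/5.481×10^-4 = 36100 W

Q = 36100 W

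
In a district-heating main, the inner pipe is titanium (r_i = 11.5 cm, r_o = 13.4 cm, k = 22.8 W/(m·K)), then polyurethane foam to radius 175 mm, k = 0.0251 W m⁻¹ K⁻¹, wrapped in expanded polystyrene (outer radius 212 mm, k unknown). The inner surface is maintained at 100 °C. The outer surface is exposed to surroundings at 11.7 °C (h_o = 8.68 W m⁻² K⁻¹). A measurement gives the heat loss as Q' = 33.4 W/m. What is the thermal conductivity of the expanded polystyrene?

ΣR = ΔT/Q' = |100 − 11.7|/33.4 = 2.644 m·K/W
Known resistances:
  R'_titanium = ln(0.134/0.115)/(2πk) = 0.1529/(2π·22.8) = 0.001067 m·K/W
  R'_polyurethane foam = ln(0.175/0.134)/(2πk) = 0.2669/(2π·0.0251) = 1.693 m·K/W
  R'_conv,out = 1/(2πr h) = 1/(2π·0.212·8.68) = 0.08649 m·K/W
R_expanded polystyrene = ΣR − ΣR_known = 2.644 − 1.781 = 0.8630 m·K/W
ln(r₂/r₁)/(2πk) = 0.8630 ⇒ k = 0.1918/(2π·0.8630) = 0.0354 W/m·K

k = 0.0354 W/m·K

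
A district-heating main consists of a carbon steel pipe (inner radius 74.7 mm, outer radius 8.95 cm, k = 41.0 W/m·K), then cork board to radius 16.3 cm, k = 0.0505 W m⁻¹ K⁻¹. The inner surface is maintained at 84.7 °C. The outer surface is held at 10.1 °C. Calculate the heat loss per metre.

Q' = 39.5 W/m

Treat each layer as a resistance in series:
  R'_carbon steel = ln(0.0895/0.0747)/(2πk) = 0.1808/(2π·41.0) = 7.017×10^-4 m·K/W
  R'_cork board = ln(0.163/0.0895)/(2πk) = 0.5995/(2π·0.0505) = 1.889 m·K/W
ΣR = 7.017×10^-4 + 1.889 = 1.890 m·K/W
Q' = ΔT/ΣR = (84.7 °C − 10.1 °C)/1.890 = 39.5 W/m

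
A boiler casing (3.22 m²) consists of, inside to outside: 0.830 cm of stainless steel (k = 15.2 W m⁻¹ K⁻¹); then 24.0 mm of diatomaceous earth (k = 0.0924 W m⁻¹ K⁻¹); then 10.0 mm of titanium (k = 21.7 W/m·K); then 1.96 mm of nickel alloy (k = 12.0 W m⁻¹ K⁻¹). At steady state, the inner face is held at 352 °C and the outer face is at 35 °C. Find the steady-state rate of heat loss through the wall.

Q = 3910 W

Resistance network (inner→outer):
  R_stainless steel = L/(kA) = 0.00830/(15.2·3.22) = 1.696×10^-4 K/W
  R_diatomaceous earth = L/(kA) = 0.0240/(0.0924·3.22) = 0.08066 K/W
  R_titanium = L/(kA) = 0.0100/(21.7·3.22) = 1.431×10^-4 K/W
  R_nickel alloy = L/(kA) = 0.00196/(12.0·3.22) = 5.072×10^-5 K/W
ΣR = 1.696×10^-4 + 0.08066 + 1.431×10^-4 + 5.072×10^-5 = 0.08102 K/W
Q = ΔT/ΣR = (352 °C − 35 °C)/0.08102 = 3910 W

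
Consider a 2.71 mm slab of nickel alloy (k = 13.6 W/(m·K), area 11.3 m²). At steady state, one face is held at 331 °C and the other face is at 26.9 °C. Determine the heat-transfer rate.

Q = 17200 kW

Q = kA·ΔT/L = 13.6 × 11.3 × |331 °C − 26.9 °C| / 0.00271 = 1.72×10^7 W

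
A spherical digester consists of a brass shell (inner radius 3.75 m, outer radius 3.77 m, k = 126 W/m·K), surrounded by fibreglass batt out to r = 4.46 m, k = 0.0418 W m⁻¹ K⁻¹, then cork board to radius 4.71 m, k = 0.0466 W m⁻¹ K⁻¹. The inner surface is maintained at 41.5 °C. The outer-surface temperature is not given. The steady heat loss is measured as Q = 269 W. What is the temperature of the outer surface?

Sum the resistances:
  R_brass = (1/3.75 − 1/3.77)/(4πk) = 0.001415/(4π·126) = 8.935×10^-7 K/W
  R_fibreglass batt = (1/3.77 − 1/4.46)/(4πk) = 0.04104/(4π·0.0418) = 0.07812 K/W
  R_cork board = (1/4.46 − 1/4.71)/(4πk) = 0.01190/(4π·0.0466) = 0.02032 K/W
ΣR = 0.09845 K/W
ΔT = Q·ΣR = 269 × 0.09845 = 26.48 K
Heat flows outward, so T_out = T_in − ΔT = 41.5 − 26.48 = 15.0 °C

T_out = 15.0 °C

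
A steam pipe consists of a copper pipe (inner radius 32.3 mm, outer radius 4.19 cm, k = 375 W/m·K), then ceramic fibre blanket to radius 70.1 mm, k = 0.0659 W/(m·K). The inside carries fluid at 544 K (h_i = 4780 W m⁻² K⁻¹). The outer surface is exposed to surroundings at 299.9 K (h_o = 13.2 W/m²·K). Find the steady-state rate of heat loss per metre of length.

Q' = 172 W/m

Resistance network (inner→outer):
  R'_conv,in = 1/(2πr h) = 1/(2π·0.0323·4780) = 0.001031 m·K/W
  R'_copper = ln(0.0419/0.0323)/(2πk) = 0.2602/(2π·375) = 1.104×10^-4 m·K/W
  R'_ceramic fibre blanket = ln(0.0701/0.0419)/(2πk) = 0.5146/(2π·0.0659) = 1.243 m·K/W
  R'_conv,out = 1/(2πr h) = 1/(2π·0.0701·13.2) = 0.1720 m·K/W
ΣR = 0.001031 + 1.104×10^-4 + 1.243 + 0.1720 = 1.416 m·K/W
Q' = ΔT/ΣR = (544 K − 299.9 K)/1.416 = 172 W/m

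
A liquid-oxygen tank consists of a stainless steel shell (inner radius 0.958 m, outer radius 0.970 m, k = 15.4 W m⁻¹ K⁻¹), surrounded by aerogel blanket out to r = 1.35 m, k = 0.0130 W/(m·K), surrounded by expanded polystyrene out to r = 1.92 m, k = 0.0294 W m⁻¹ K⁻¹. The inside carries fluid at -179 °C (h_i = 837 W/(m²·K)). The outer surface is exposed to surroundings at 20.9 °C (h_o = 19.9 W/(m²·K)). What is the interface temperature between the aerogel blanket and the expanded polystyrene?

Resistance network (inner→outer):
  R_conv,in = 1/(4πr²h) = 1/(4π·0.958²·837) = 1.036×10^-4 K/W
  R_stainless steel = (1/0.958 − 1/0.970)/(4πk) = 0.01291/(4π·15.4) = 6.673×10^-5 K/W
  R_aerogel blanket = (1/0.970 − 1/1.35)/(4πk) = 0.2902/(4π·0.0130) = 1.776 K/W
  R_expanded polystyrene = (1/1.35 − 1/1.92)/(4πk) = 0.2199/(4π·0.0294) = 0.5952 K/W
  R_conv,out = 1/(4πr²h) = 1/(4π·1.92²·19.9) = 0.001085 K/W
ΣR = 1.036×10^-4 + 6.673×10^-5 + 1.776 + 0.5952 + 0.001085 = 2.372 K/W
Q = ΔT/ΣR = (-179 °C − 20.9 °C)/2.372 = -84.27 W
From the inner boundary to the aerogel blanket/expanded polystyrene interface, ΣR_partial = 1.776 K/W.
T_interface = T_in − Q·ΣR_partial = -179 °C − (-84.27)(1.776) = -29.3 °C

T = -29.3 °C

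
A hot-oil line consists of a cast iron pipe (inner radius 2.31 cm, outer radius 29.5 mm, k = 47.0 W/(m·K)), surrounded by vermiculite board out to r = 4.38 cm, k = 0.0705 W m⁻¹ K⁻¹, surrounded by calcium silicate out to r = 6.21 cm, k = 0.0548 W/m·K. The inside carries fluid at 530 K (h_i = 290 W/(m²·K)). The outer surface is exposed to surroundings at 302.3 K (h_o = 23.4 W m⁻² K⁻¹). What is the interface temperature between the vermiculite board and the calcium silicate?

T = 428 K

Treat each layer as a resistance in series:
  R'_conv,in = 1/(2πr h) = 1/(2π·0.0231·290) = 0.02376 m·K/W
  R'_cast iron = ln(0.0295/0.0231)/(2πk) = 0.2446/(2π·47.0) = 8.281×10^-4 m·K/W
  R'_vermiculite board = ln(0.0438/0.0295)/(2πk) = 0.3952/(2π·0.0705) = 0.8923 m·K/W
  R'_calcium silicate = ln(0.0621/0.0438)/(2πk) = 0.3491/(2π·0.0548) = 1.014 m·K/W
  R'_conv,out = 1/(2πr h) = 1/(2π·0.0621·23.4) = 0.1095 m·K/W
ΣR = 0.02376 + 8.281×10^-4 + 0.8923 + 1.014 + 0.1095 = 2.040 m·K/W
Q' = ΔT/ΣR = (530 K − 302.3 K)/2.040 = 111.6 W/m
From the inner boundary to the vermiculite board/calcium silicate interface, ΣR_partial = 0.9169 m·K/W.
T_interface = T_in − Q'·ΣR_partial = 530 K − (111.6)(0.9169) = 428 K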